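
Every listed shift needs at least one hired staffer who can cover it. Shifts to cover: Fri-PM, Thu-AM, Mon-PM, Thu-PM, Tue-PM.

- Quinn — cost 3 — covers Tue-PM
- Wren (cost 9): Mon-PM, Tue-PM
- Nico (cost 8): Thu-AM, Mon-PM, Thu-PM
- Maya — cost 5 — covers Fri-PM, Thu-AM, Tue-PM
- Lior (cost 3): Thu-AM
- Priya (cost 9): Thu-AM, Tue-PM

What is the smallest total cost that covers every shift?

This is a weighted set-cover instance.
Choose Nico and Maya: together they cover Fri-PM, Thu-AM, Mon-PM, Thu-PM, Tue-PM — every shift.
Total cost: 8 + 5 = 13.
No cover costs less than 13.

13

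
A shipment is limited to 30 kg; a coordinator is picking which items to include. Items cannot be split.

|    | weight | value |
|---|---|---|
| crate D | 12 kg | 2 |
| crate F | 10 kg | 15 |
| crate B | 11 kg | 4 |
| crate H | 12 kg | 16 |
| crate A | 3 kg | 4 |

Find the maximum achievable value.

35

Take crate F, crate H, and crate A: weight 10 + 12 + 3 = 25 ≤ 30, value 15 + 16 + 4 = 35.
No other feasible combination does better.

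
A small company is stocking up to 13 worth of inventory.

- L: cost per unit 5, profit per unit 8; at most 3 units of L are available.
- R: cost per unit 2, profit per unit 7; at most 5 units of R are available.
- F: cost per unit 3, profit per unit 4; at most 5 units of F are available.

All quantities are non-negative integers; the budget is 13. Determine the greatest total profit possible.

5×R and 1×F: cost 13 ≤ 13, profit 5·7 + 1·4 = 39.
1×L and 4×R: cost 13 ≤ 13, profit 1·8 + 4·7 = 36.
Best is 39.

39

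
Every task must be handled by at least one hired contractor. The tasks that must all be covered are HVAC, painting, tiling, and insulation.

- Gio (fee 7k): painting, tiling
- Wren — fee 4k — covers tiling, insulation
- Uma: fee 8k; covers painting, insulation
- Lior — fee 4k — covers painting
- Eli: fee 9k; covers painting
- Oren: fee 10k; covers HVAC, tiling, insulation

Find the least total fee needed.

14

This is an integer covering problem.
The greedy cost-per-new-task heuristic would pick Wren, Lior, and Oren for 18, but a cheaper cover exists.
Choose Lior and Oren: together they cover HVAC, painting, tiling, insulation — every task.
Total fee: 4 + 10 = 14.
No cover costs less than 14.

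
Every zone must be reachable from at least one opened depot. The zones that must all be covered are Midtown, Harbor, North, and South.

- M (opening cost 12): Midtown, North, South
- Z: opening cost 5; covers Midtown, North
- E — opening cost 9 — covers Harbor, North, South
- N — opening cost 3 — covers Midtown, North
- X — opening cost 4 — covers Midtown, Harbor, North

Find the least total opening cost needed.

12

Choose E and N: together they cover Midtown, Harbor, North, South — every zone.
Total opening cost: 9 + 3 = 12.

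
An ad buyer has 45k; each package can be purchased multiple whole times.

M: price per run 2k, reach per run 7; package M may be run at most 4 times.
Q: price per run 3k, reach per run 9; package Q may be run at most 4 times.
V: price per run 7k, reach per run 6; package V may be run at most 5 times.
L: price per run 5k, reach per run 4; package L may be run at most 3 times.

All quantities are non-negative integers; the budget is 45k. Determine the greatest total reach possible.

This is a bounded integer knapsack.
M has the best ratio (7/2); taking only M gives at most 4×7 = 28 (stopped by the supply cap of 4).
Mixing does better — 4×M, 4×Q, 2×V, and 2×L: price 44 ≤ 45, reach 4·7 + 4·9 + 2·6 + 2·4 = 84.

84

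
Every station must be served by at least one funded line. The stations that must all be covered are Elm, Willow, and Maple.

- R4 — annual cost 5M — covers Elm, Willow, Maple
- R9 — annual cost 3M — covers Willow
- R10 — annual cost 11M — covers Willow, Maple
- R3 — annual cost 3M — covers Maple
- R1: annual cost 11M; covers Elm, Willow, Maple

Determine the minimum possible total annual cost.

5

R4 alone covers Elm, Willow, Maple — every station.
Total annual cost: 5.
No cover costs less than 5.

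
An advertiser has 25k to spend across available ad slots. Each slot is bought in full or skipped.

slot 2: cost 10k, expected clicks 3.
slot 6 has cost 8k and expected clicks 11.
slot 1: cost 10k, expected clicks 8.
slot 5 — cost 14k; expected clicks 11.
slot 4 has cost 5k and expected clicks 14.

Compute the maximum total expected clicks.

Take slot 6, slot 1, and slot 4: cost 8 + 10 + 5 = 23 ≤ 25, expected clicks 11 + 8 + 14 = 33.
No other feasible combination does better.

33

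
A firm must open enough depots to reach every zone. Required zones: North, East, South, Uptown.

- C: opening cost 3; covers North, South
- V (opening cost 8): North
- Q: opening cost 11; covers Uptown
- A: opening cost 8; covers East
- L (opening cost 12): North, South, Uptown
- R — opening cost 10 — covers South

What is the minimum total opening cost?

This is a weighted set-cover instance.
The greedy cost-per-new-zone heuristic would pick C, A, and Q for 22, but a cheaper cover exists.
Choose A and L: together they cover North, East, South, Uptown — every zone.
Total opening cost: 8 + 12 = 20.
No cover costs less than 20.

20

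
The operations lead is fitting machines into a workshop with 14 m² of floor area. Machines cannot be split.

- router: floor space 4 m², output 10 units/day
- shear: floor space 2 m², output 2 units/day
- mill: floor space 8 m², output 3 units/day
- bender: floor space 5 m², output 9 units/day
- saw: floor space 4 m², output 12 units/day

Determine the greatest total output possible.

This is an integer program with binary decision variables.
router + shear + saw: floor space 4 + 2 + 4 = 10 ≤ 14, output 10 + 2 + 12 = 24.
router + bender + saw: floor space 4 + 5 + 4 = 13 ≤ 14, output 10 + 9 + 12 = 31.
shear + bender + saw: floor space 2 + 5 + 4 = 11 ≤ 14, output 2 + 9 + 12 = 23.
Best is router, bender, and saw with total output 31.

31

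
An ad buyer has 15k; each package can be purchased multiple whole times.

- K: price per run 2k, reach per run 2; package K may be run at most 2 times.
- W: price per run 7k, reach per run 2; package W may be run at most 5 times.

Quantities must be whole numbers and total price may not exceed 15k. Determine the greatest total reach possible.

6

K has the best ratio (2/2); taking only K gives at most 2×2 = 4 (stopped by the supply cap of 2).
Mixing does better — 2×K and 1×W: price 11 ≤ 15, reach 2·2 + 1·2 = 6.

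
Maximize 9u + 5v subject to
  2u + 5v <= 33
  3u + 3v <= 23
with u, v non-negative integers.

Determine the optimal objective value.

The continuous relaxation peaks at (7.67, 0) with value 69.00; rounding to a feasible lattice point costs some objective.
(u,v)=(7,0): 2·7+5·0=14≤33, 3·7+3·0=21≤23, objective 63.
(u,v)=(6,1): 2·6+5·1=17≤33, 3·6+3·1=21≤23, objective 59.
The best lattice point is (7,0), giving 63.

63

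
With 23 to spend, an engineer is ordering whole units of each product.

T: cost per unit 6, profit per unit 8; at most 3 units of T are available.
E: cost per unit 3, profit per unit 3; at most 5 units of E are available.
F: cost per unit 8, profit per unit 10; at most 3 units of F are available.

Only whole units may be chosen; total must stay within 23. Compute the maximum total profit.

29

Take 2×T, 1×E, and 1×F: cost 23 ≤ 23, profit 2·8 + 1·3 + 1·10 = 29.
No other integer combination yields more.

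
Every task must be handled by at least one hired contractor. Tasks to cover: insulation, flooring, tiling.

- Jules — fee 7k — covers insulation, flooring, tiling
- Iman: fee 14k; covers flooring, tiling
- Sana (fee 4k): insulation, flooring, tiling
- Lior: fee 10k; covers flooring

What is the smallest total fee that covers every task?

Sana alone covers insulation, flooring, tiling — every task.
Total fee: 4.
No cover costs less than 4.

4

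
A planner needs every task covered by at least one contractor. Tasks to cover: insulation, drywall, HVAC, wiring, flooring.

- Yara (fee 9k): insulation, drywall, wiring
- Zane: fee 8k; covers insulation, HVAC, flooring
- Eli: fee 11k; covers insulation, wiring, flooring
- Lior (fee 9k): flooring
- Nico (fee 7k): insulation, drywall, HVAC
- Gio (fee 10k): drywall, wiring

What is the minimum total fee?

The greedy cost-per-new-task heuristic would pick Nico and Eli for 18, but a cheaper cover exists.
Choose Yara and Zane: together they cover insulation, drywall, HVAC, wiring, flooring — every task.
Total fee: 9 + 8 = 17.
No cover costs less than 17.

17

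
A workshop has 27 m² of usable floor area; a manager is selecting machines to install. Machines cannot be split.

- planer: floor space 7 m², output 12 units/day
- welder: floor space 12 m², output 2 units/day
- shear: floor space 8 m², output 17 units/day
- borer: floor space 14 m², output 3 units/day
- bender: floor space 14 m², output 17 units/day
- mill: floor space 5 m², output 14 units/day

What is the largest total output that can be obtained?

planer + shear + mill: floor space 7 + 8 + 5 = 20 ≤ 27, output 12 + 17 + 14 = 43.
shear + bender + mill: floor space 8 + 14 + 5 = 27 ≤ 27, output 17 + 17 + 14 = 48.
Best is shear, bender, and mill with total output 48.

48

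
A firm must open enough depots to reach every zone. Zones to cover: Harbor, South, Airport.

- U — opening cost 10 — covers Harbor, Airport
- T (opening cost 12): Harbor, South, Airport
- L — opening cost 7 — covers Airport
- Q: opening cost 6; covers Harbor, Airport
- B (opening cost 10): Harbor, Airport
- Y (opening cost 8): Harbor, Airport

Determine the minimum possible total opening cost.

12

The greedy cost-per-new-zone heuristic would pick Q and T for 18, but a cheaper cover exists.
T alone covers Harbor, South, Airport — every zone.
Total opening cost: 12.
No cover costs less than 12.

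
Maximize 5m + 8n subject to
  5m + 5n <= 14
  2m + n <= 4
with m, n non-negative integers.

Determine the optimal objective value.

16

The continuous relaxation peaks at (0, 2.8) with value 22.40; rounding to a feasible lattice point costs some objective.
(m,n)=(0,2): 5·0+5·2=10≤14, 2·0+1·2=2≤4, objective 16.
(m,n)=(1,1): 5·1+5·1=10≤14, 2·1+1·1=3≤4, objective 13.
Maximum is 16 at (m,n)=(0,2).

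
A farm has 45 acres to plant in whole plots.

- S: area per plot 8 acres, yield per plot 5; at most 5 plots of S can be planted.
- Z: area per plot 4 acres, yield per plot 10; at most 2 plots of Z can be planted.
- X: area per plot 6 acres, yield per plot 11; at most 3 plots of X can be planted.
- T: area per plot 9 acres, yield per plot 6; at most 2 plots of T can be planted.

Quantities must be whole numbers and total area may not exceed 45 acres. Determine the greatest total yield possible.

Z has the best ratio (10/4); taking only Z gives at most 2×10 = 20 (stopped by the supply cap of 2).
Mixing does better — 2×Z, 3×X, and 2×T: area 44 ≤ 45, yield 2·10 + 3·11 + 2·6 = 65.

65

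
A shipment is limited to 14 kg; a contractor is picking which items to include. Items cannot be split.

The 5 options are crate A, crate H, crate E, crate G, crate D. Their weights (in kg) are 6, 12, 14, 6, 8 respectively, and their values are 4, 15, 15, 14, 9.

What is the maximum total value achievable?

23

Take crate G and crate D: weight 6 + 8 = 14 ≤ 14, value 14 + 9 = 23.
No other feasible combination does better.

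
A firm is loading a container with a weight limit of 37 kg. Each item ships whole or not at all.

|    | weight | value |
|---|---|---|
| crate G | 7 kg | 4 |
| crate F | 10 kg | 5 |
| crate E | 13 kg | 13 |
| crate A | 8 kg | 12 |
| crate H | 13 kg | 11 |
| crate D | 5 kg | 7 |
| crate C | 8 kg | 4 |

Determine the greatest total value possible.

crate E + crate A + crate H: weight 13 + 8 + 13 = 34 ≤ 37, value 13 + 12 + 11 = 36.
crate F + crate E + crate A + crate D: weight 10 + 13 + 8 + 5 = 36 ≤ 37, value 5 + 13 + 12 + 7 = 37.
crate G + crate E + crate A + crate D: weight 7 + 13 + 8 + 5 = 33 ≤ 37, value 4 + 13 + 12 + 7 = 36.
Best is crate F, crate E, crate A, and crate D with total value 37.

37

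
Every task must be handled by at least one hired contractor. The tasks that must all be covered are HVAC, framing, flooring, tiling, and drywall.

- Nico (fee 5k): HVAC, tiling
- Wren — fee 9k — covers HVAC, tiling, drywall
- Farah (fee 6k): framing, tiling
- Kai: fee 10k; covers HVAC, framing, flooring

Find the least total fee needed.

19

The greedy cost-per-new-task heuristic would pick Nico, Kai, and Wren for 24, but a cheaper cover exists.
Choose Wren and Kai: together they cover HVAC, framing, flooring, tiling, drywall — every task.
Total fee: 9 + 10 = 19.
No cover costs less than 19.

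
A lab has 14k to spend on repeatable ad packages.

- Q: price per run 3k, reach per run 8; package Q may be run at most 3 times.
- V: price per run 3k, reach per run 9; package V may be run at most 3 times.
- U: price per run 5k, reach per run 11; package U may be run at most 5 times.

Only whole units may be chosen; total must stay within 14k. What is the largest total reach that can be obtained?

38

This is a bounded integer knapsack.
V has the best ratio (9/3); taking only V gives at most 3×9 = 27 (stopped by the supply cap of 3).
Mixing does better — 3×V and 1×U: price 14 ≤ 14, reach 3·9 + 1·11 = 38.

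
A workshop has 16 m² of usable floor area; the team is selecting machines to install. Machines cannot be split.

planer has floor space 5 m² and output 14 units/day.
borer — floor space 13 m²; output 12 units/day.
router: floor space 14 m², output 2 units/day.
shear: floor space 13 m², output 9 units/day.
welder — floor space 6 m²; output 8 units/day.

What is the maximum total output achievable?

22

Treat it as a binary knapsack problem.
Take planer and welder: floor space 5 + 6 = 11 ≤ 16, output 14 + 8 = 22.
No other feasible combination does better.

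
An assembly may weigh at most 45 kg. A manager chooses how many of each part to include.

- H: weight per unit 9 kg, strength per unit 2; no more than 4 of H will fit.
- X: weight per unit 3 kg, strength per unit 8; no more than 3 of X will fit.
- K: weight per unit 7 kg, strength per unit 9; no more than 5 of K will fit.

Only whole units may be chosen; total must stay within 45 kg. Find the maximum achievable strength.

69

2×X and 5×K: weight 41 ≤ 45, strength 2·8 + 5·9 = 61.
3×X and 5×K: weight 44 ≤ 45, strength 3·8 + 5·9 = 69.
Best is 69.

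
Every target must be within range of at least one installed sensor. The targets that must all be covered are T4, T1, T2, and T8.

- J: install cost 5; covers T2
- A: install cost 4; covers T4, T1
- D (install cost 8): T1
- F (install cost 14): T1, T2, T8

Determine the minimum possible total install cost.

The greedy cost-per-new-target heuristic would pick A, J, and F for 23, but a cheaper cover exists.
Choose A and F: together they cover T4, T1, T2, T8 — every target.
Total install cost: 4 + 14 = 18.
No cover costs less than 18.

18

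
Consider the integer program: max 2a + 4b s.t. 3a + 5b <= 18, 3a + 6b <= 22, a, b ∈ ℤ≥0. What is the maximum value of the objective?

Relaxing integrality, the LP optimum is 14.40 at (a,b) = (0, 3.6), which is not an integer point.
(a,b)=(1,3): 3·1+5·3=18≤18, 3·1+6·3=21≤22, objective 14.
(a,b)=(0,3): 3·0+5·3=15≤18, 3·0+6·3=18≤22, objective 12.
The best lattice point is (1,3), giving 14.

14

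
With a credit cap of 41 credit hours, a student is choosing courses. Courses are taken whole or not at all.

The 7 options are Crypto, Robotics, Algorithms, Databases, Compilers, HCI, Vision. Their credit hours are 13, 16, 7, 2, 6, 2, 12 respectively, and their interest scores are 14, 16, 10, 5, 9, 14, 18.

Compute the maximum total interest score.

65

Robotics + Algorithms + Databases + HCI + Vision: credit hours 16 + 7 + 2 + 2 + 12 = 39 ≤ 41, interest score 16 + 10 + 5 + 14 + 18 = 63.
Crypto + Algorithms + Compilers + HCI + Vision: credit hours 13 + 7 + 6 + 2 + 12 = 40 ≤ 41, interest score 14 + 10 + 9 + 14 + 18 = 65.
Robotics + Databases + Compilers + HCI + Vision: credit hours 16 + 2 + 6 + 2 + 12 = 38 ≤ 41, interest score 16 + 5 + 9 + 14 + 18 = 62.
Best is Crypto, Algorithms, Compilers, HCI, and Vision with total interest score 65.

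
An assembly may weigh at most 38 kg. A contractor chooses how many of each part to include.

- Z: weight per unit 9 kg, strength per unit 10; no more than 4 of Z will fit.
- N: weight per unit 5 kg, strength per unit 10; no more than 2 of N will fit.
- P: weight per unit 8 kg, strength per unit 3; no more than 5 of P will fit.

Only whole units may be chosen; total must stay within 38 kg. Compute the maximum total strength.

Take 3×Z and 2×N: weight 37 ≤ 38, strength 3·10 + 2·10 = 50.
N has the best ratio (10/5) and is taken to its limit of 2; remaining capacity is filled optimally with the others.

50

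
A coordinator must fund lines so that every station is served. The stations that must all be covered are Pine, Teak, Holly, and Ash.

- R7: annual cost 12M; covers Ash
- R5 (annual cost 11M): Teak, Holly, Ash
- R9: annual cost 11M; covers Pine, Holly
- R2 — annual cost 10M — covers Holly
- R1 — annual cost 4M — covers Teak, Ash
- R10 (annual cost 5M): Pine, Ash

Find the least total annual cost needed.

15

This is an integer covering problem.
The greedy cost-per-new-station heuristic would pick R1, R10, and R2 for 19, but a cheaper cover exists.
Choose R9 and R1: together they cover Pine, Teak, Holly, Ash — every station.
Total annual cost: 11 + 4 = 15.
No cover costs less than 15.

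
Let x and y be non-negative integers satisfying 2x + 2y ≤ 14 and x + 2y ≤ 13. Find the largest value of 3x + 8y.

51

Relaxing integrality, the LP optimum is 52.00 at (x,y) = (0, 6.5), which is not an integer point.
(x,y)=(1,6): 2·1+2·6=14≤14, 1·1+2·6=13≤13, objective 51.
(x,y)=(0,6): 2·0+2·6=12≤14, 1·0+2·6=12≤13, objective 48.
(x,y)=(2,5): 2·2+2·5=14≤14, 1·2+2·5=12≤13, objective 46.
No feasible integer point exceeds 51.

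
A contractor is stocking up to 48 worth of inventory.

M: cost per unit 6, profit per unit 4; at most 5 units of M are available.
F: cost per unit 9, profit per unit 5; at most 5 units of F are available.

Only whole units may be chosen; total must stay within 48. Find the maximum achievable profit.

2×M and 4×F: cost 48 ≤ 48, profit 2·4 + 4·5 = 28.
5×M and 2×F: cost 48 ≤ 48, profit 5·4 + 2·5 = 30.
Best is 30.

30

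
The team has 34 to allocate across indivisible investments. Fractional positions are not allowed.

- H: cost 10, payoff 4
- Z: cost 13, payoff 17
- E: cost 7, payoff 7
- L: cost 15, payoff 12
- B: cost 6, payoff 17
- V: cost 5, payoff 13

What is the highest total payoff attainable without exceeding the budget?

54

This is a 0-1 knapsack instance.
Allowing fractional choices, the relaxed optimum would be about 56.4, but investments are indivisible.
Z + E + B + V: cost 13 + 7 + 6 + 5 = 31 ≤ 34, payoff 17 + 7 + 17 + 13 = 54.
H + Z + B + V: cost 10 + 13 + 6 + 5 = 34 ≤ 34, payoff 4 + 17 + 17 + 13 = 51.
E + L + B + V: cost 7 + 15 + 6 + 5 = 33 ≤ 34, payoff 7 + 12 + 17 + 13 = 49.
Best is Z, E, B, and V with total payoff 54.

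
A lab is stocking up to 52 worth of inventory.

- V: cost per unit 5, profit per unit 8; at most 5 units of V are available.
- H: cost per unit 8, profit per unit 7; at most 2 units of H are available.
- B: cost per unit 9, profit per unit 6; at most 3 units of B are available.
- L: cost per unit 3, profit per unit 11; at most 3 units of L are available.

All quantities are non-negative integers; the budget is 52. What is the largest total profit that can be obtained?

This is a bounded integer knapsack.
L has the best ratio (11/3); taking only L gives at most 3×11 = 33 (stopped by the supply cap of 3).
Mixing does better — 5×V, 2×H, and 3×L: cost 50 ≤ 52, profit 5·8 + 2·7 + 3·11 = 87.

87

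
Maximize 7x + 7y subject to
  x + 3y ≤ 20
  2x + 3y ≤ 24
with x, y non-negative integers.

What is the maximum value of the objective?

84

(x,y)=(12,0) is feasible, giving 84.
(x,y)=(11,0) is feasible, giving 77.
The best lattice point is (12,0), giving 84.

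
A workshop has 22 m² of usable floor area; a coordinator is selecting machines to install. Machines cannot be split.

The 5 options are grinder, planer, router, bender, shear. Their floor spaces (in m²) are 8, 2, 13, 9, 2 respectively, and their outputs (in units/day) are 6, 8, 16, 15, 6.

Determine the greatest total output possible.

35

Allowing fractional choices, the relaxed optimum would be about 40.1, but machines are indivisible.
router + bender: floor space 13 + 9 = 22 ≤ 22, output 16 + 15 = 31.
grinder + planer + bender + shear: floor space 8 + 2 + 9 + 2 = 21 ≤ 22, output 6 + 8 + 15 + 6 = 35.
planer + router + shear: floor space 2 + 13 + 2 = 17 ≤ 22, output 8 + 16 + 6 = 30.
Best is grinder, planer, bender, and shear with total output 35.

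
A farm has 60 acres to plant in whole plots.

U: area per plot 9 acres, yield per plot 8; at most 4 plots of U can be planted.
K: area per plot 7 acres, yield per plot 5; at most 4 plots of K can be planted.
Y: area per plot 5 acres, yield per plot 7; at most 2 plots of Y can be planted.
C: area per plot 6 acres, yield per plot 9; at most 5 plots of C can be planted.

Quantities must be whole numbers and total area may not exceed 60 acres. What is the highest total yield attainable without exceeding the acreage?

75

C has the best ratio (9/6); taking only C gives at most 5×9 = 45 (stopped by the supply cap of 5).
Mixing does better — 2×U, 2×Y, and 5×C: area 58 ≤ 60, yield 2·8 + 2·7 + 5·9 = 75.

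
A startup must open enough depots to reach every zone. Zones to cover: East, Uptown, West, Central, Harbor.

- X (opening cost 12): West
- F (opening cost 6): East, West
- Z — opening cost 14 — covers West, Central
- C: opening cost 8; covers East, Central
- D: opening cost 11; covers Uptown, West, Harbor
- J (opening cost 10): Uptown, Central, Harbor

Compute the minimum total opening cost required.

16

Choose F and J: together they cover East, Uptown, West, Central, Harbor — every zone.
Total opening cost: 6 + 10 = 16.
No cover costs less than 16.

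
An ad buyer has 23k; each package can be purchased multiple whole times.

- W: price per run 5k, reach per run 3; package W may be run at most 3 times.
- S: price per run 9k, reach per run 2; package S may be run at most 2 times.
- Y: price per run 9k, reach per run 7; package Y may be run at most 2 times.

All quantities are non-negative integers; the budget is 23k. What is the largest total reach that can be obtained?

Y has the best ratio (7/9); taking only Y gives at most 2×7 = 14 (stopped by the price limit).
Mixing does better — 1×W and 2×Y: price 23 ≤ 23, reach 1·3 + 2·7 = 17.

17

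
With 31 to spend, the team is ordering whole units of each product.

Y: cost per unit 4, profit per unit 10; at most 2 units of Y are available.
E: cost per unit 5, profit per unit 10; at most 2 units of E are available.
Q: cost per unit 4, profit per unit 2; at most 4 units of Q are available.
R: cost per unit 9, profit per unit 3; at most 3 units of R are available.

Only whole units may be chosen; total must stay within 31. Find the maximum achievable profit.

Y has the best ratio (10/4); taking only Y gives at most 2×10 = 20 (stopped by the supply cap of 2).
Mixing does better — 2×Y, 2×E, and 3×Q: cost 30 ≤ 31, profit 2·10 + 2·10 + 3·2 = 46.

46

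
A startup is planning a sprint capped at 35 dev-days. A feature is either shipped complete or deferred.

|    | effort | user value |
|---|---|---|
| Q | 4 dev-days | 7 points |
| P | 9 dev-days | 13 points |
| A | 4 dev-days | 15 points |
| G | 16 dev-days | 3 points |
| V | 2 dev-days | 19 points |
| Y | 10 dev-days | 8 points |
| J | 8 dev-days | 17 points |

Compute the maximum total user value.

Allowing fractional choices, the relaxed optimum would be about 77.4, but features are indivisible.
Q + P + A + V + J: effort 4 + 9 + 4 + 2 + 8 = 27 ≤ 35, user value 7 + 13 + 15 + 19 + 17 = 71.
Q + A + V + Y + J: effort 4 + 4 + 2 + 10 + 8 = 28 ≤ 35, user value 7 + 15 + 19 + 8 + 17 = 66.
P + A + V + Y + J: effort 9 + 4 + 2 + 10 + 8 = 33 ≤ 35, user value 13 + 15 + 19 + 8 + 17 = 72.
Best is P, A, V, Y, and J with total user value 72.

72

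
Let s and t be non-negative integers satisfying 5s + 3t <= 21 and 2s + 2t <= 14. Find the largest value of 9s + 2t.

36

The continuous relaxation peaks at (4.2, 0) with value 37.80; rounding to a feasible lattice point costs some objective.
(s,t)=(4,0): 5·4+3·0=20≤21, 2·4+2·0=8≤14, objective 36.
(s,t)=(3,1): 5·3+3·1=18≤21, 2·3+2·1=8≤14, objective 29.
The best lattice point is (4,0), giving 36.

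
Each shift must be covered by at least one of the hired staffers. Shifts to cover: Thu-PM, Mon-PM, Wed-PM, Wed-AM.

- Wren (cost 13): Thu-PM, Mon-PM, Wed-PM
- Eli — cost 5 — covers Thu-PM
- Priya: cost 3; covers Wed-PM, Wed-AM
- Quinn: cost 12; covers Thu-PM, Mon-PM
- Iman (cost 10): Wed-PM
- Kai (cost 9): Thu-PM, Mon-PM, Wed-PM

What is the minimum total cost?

This is a weighted set-cover instance.
Choose Priya and Kai: together they cover Thu-PM, Mon-PM, Wed-PM, Wed-AM — every shift.
Total cost: 3 + 9 = 12.

12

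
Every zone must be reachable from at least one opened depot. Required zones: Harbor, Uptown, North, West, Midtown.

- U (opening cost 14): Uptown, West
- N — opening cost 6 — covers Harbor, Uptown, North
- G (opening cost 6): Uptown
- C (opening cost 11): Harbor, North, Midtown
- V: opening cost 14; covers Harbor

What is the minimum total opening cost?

The greedy cost-per-new-zone heuristic would pick N, C, and U for 31, but a cheaper cover exists.
Choose U and C: together they cover Harbor, Uptown, North, West, Midtown — every zone.
Total opening cost: 14 + 11 = 25.
No cover costs less than 25.

25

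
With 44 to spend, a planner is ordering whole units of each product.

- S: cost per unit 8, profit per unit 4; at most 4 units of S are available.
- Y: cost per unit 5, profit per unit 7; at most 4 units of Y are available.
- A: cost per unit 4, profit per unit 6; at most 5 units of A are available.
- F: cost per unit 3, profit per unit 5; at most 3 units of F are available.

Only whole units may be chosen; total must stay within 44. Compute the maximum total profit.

66

4×Y, 5×A, and 1×F: cost 43 ≤ 44, profit 4·7 + 5·6 + 1·5 = 63.
3×Y, 5×A, and 3×F: cost 44 ≤ 44, profit 3·7 + 5·6 + 3·5 = 66.
Best is 66.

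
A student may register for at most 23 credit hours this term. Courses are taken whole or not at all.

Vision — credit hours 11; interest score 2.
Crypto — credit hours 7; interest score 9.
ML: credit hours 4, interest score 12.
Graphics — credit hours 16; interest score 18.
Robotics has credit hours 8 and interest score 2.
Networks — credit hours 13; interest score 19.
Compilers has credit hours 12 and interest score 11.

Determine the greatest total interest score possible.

32

Treat it as a binary knapsack problem.
Take Crypto, ML, and Compilers: credit hours 7 + 4 + 12 = 23 ≤ 23, interest score 9 + 12 + 11 = 32.
No other feasible combination does better.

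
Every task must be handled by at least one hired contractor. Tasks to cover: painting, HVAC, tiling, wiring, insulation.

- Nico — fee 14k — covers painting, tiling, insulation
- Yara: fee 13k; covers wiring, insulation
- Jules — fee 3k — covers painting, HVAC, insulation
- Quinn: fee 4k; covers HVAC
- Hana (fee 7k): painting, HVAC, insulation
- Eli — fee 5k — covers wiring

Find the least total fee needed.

This is a weighted set-cover instance.
Choose Nico, Jules, and Eli: together they cover painting, HVAC, tiling, wiring, insulation — every task.
Total fee: 14 + 3 + 5 = 22.
No cover costs less than 22.

22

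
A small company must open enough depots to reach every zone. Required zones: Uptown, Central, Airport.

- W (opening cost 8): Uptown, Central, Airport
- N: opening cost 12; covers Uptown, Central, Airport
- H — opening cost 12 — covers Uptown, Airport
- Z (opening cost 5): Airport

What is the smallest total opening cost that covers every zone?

8

W alone covers Uptown, Central, Airport — every zone.
Total opening cost: 8.
No cover costs less than 8.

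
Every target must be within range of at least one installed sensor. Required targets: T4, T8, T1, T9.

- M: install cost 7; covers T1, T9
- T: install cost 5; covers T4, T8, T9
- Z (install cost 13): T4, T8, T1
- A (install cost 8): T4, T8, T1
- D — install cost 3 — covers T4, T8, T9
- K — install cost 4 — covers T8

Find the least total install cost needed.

10

This is a weighted set-cover instance.
Choose M and D: together they cover T4, T8, T1, T9 — every target.
Total install cost: 7 + 3 = 10.
No cover costs less than 10.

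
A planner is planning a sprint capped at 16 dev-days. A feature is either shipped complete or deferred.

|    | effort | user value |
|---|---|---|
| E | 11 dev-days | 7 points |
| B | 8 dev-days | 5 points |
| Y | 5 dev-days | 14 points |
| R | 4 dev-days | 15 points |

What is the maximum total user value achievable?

29

This is an integer program with binary decision variables.
E + R: effort 11 + 4 = 15 ≤ 16, user value 7 + 15 = 22.
Y + R: effort 5 + 4 = 9 ≤ 16, user value 14 + 15 = 29.
E + Y: effort 11 + 5 = 16 ≤ 16, user value 7 + 14 = 21.
Best is Y and R with total user value 29.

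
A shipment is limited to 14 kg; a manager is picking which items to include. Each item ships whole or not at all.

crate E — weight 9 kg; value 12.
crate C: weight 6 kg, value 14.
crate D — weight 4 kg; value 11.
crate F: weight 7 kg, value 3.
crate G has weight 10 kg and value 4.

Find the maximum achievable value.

Allowing fractional choices, the relaxed optimum would be about 30.3, but items are indivisible.
crate C + crate D: weight 6 + 4 = 10 ≤ 14, value 14 + 11 = 25.
crate E + crate D: weight 9 + 4 = 13 ≤ 14, value 12 + 11 = 23.
Best is crate C and crate D with total value 25.

25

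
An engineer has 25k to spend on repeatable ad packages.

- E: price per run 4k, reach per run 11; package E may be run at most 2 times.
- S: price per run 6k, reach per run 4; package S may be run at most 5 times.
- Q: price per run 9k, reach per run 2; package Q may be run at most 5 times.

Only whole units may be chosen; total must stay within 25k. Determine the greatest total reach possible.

E has the best ratio (11/4); taking only E gives at most 2×11 = 22 (stopped by the supply cap of 2).
Mixing does better — 2×E and 2×S: price 20 ≤ 25, reach 2·11 + 2·4 = 30.

30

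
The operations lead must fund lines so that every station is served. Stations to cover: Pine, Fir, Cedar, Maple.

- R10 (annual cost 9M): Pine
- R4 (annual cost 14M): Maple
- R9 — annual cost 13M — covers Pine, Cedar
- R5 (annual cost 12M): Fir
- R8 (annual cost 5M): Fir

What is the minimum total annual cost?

This is a weighted set-cover instance.
Choose R4, R9, and R8: together they cover Pine, Fir, Cedar, Maple — every station.
Total annual cost: 14 + 13 + 5 = 32.
No cover costs less than 32.

32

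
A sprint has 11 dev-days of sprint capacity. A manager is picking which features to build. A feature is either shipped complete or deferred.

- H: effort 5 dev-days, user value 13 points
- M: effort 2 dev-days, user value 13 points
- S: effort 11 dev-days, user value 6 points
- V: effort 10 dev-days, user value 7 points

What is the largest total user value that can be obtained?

26

M: effort 2 ≤ 11, user value 13.
H + M: effort 5 + 2 = 7 ≤ 11, user value 13 + 13 = 26.
H: effort 5 ≤ 11, user value 13.
Best is H and M with total user value 26.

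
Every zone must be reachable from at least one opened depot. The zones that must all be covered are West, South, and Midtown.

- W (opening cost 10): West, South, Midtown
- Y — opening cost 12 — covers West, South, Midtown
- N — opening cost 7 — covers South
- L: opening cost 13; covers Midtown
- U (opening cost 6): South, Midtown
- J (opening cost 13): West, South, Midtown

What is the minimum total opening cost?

10

This is an integer covering problem.
The greedy cost-per-new-zone heuristic would pick U and W for 16, but a cheaper cover exists.
W alone covers West, South, Midtown — every zone.
Total opening cost: 10.
No cover costs less than 10.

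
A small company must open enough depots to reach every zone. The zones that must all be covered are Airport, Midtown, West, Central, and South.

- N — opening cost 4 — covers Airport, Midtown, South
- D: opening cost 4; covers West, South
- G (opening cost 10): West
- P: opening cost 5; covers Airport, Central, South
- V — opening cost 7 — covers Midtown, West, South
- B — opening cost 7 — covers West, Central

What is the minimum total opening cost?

11

Choose N and B: together they cover Airport, Midtown, West, Central, South — every zone.
Total opening cost: 4 + 7 = 11.
No cover costs less than 11.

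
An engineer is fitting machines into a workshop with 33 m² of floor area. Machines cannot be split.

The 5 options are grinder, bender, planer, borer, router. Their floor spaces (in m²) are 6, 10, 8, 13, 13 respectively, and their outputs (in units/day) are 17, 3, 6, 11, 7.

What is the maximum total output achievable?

This is a 0-1 knapsack instance.
Take grinder, borer, and router: floor space 6 + 13 + 13 = 32 ≤ 33, output 17 + 11 + 7 = 35.
No other feasible combination does better.

35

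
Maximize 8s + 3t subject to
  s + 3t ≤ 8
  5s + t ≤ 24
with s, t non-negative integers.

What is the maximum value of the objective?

Relaxing integrality, the LP optimum is 40.00 at (s,t) = (4.57, 1.14), which is not an integer point.
(s,t)=(4,1): 1·4+3·1=7≤8, 5·4+1·1=21≤24, objective 35.
(s,t)=(4,0): 1·4+3·0=4≤8, 5·4+1·0=20≤24, objective 32.
(s,t)=(3,1): 1·3+3·1=6≤8, 5·3+1·1=16≤24, objective 27.
(s,t)=(3,0): 1·3+3·0=3≤8, 5·3+1·0=15≤24, objective 24.
No feasible integer point exceeds 35.

35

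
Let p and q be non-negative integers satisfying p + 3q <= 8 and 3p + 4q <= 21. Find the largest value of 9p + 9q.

63

(p,q)=(7,0): 1·7+3·0=7≤8, 3·7+4·0=21≤21, objective 63.
(p,q)=(6,0): 1·6+3·0=6≤8, 3·6+4·0=18≤21, objective 54.
Maximum is 63 at (p,q)=(7,0).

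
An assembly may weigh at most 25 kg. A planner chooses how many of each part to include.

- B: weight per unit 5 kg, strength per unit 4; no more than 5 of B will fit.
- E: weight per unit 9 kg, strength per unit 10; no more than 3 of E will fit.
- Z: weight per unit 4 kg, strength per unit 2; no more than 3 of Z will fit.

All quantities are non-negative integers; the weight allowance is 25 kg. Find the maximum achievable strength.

This is a bounded integer knapsack.
E has the best ratio (10/9); taking only E gives at most 2×10 = 20 (stopped by the weight limit).
Mixing does better — 1×B and 2×E: weight 23 ≤ 25, strength 1·4 + 2·10 = 24.

24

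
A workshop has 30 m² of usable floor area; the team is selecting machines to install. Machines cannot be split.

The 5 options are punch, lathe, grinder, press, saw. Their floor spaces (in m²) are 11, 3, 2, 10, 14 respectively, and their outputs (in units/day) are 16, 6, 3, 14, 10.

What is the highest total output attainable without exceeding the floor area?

39

punch + lathe + grinder + press: floor space 11 + 3 + 2 + 10 = 26 ≤ 30, output 16 + 6 + 3 + 14 = 39.
punch + lathe + press: floor space 11 + 3 + 10 = 24 ≤ 30, output 16 + 6 + 14 = 36.
Best is punch, lathe, grinder, and press with total output 39.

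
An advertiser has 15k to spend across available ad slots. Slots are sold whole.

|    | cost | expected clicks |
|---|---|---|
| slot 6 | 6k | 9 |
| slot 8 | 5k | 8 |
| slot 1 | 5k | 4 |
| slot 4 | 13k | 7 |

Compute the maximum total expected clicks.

Allowing fractional choices, the relaxed optimum would be about 20.2, but ad slots are indivisible.
slot 6 + slot 1: cost 6 + 5 = 11 ≤ 15, expected clicks 9 + 4 = 13.
slot 6 + slot 8: cost 6 + 5 = 11 ≤ 15, expected clicks 9 + 8 = 17.
Best is slot 6 and slot 8 with total expected clicks 17.

17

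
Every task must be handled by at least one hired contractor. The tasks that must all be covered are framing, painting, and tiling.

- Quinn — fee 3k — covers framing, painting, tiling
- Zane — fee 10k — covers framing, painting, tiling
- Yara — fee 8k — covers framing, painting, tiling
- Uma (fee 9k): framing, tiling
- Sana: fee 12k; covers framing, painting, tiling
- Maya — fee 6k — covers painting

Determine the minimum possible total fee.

Quinn alone covers framing, painting, tiling — every task.
Total fee: 3.
No cover costs less than 3.

3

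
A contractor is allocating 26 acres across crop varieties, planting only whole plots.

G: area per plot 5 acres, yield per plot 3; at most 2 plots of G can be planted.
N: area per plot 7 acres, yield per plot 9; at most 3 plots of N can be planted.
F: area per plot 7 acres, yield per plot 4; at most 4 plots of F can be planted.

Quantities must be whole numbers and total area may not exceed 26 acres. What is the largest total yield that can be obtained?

30

This is a bounded integer knapsack.
Take 1×G and 3×N: area 26 ≤ 26, yield 1·3 + 3·9 = 30.
N has the best ratio (9/7) and is taken to its limit of 3; remaining capacity is filled optimally with the others.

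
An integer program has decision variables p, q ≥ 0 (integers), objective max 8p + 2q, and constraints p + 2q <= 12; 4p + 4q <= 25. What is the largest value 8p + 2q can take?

48

(p,q)=(6,0) is feasible, giving 48.
(p,q)=(5,1) is feasible, giving 42.
(p,q)=(5,0) is feasible, giving 40.
Maximum is 48 at (p,q)=(6,0).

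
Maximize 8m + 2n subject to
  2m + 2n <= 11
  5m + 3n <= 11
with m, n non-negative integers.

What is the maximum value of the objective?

The continuous relaxation peaks at (2.2, 0) with value 17.60; rounding to a feasible lattice point costs some objective.
(m,n)=(2,0): 2·2+2·0=4≤11, 5·2+3·0=10≤11, objective 16.
(m,n)=(1,1): 2·1+2·1=4≤11, 5·1+3·1=8≤11, objective 10.
No feasible integer point exceeds 16.

16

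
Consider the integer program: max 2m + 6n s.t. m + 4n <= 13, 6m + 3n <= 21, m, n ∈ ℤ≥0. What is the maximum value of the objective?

20

(m,n)=(1,3) is feasible, giving 20.
(m,n)=(0,3) is feasible, giving 18.
(m,n)=(2,2) is feasible, giving 16.
The best lattice point is (1,3), giving 20.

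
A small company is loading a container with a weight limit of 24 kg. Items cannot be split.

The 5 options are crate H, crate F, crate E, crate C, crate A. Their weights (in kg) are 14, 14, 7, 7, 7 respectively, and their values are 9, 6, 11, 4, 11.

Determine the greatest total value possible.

Take crate E, crate C, and crate A: weight 7 + 7 + 7 = 21 ≤ 24, value 11 + 4 + 11 = 26.
No other feasible combination does better.

26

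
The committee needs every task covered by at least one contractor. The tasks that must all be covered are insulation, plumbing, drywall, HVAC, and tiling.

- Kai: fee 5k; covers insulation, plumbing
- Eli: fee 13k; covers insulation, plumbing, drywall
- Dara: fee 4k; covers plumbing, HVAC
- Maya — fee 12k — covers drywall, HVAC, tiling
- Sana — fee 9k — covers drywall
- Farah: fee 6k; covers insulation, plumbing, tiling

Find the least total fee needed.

17

The greedy cost-per-new-task heuristic would pick Dara, Farah, and Sana for 19, but a cheaper cover exists.
Choose Kai and Maya: together they cover insulation, plumbing, drywall, HVAC, tiling — every task.
Total fee: 5 + 12 = 17.
No cover costs less than 17.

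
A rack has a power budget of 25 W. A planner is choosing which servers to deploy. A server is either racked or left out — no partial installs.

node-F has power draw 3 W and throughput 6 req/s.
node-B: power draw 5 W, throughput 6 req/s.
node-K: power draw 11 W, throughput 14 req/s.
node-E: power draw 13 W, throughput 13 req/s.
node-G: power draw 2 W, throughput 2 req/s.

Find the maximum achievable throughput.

This is a 0-1 knapsack instance.
Allowing fractional choices, the relaxed optimum would be about 32.0, but servers are indivisible.
node-F + node-B + node-E + node-G: power draw 3 + 5 + 13 + 2 = 23 ≤ 25, throughput 6 + 6 + 13 + 2 = 27.
node-K + node-E: power draw 11 + 13 = 24 ≤ 25, throughput 14 + 13 = 27.
node-F + node-B + node-K + node-G: power draw 3 + 5 + 11 + 2 = 21 ≤ 25, throughput 6 + 6 + 14 + 2 = 28.
Best is node-F, node-B, node-K, and node-G with total throughput 28.

28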